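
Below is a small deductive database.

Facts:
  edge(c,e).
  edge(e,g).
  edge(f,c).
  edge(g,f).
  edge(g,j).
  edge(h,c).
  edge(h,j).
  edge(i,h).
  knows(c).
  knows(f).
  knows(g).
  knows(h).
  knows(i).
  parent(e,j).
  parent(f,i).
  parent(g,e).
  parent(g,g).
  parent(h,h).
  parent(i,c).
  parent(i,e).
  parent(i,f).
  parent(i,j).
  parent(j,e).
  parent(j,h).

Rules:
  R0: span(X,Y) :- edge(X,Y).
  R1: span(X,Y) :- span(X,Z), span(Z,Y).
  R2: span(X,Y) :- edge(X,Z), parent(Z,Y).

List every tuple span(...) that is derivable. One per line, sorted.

span(c,c)
span(c,e)
span(c,f)
span(c,g)
span(c,h)
span(c,i)
span(c,j)
span(e,c)
span(e,e)
span(e,f)
span(e,g)
span(e,h)
span(e,i)
span(e,j)
span(f,c)
span(f,e)
span(f,f)
span(f,g)
span(f,h)
span(f,i)
span(f,j)
span(g,c)
span(g,e)
span(g,f)
span(g,g)
span(g,h)
span(g,i)
span(g,j)
span(h,c)
span(h,e)
span(h,f)
span(h,g)
span(h,h)
span(h,i)
span(h,j)
span(i,c)
span(i,e)
span(i,f)
span(i,g)
span(i,h)
span(i,i)
span(i,j)

round 1: derive span(c,e) via R0 from edge(c,e)
round 1: derive span(e,g) via R0 from edge(e,g)
round 1: derive span(f,c) via R0 from edge(f,c)
round 1: derive span(g,f) via R0 from edge(g,f)
round 1: derive span(g,j) via R0 from edge(g,j)
round 1: derive span(h,c) via R0 from edge(h,c)
round 1: derive span(h,j) via R0 from edge(h,j)
round 1: derive span(i,h) via R0 from edge(i,h)
round 1: derive span(c,j) via R2 from edge(c,e), parent(e,j)
round 1: derive span(e,e) via R2 from edge(e,g), parent(g,e)
round 1: derive span(g,e) via R2 from edge(g,j), parent(j,e)
round 1: derive span(g,h) via R2 from edge(g,j), parent(j,h)
round 1: derive span(g,i) via R2 from edge(g,f), parent(f,i)
round 1: derive span(h,e) via R2 from edge(h,j), parent(j,e)
round 1: derive span(h,h) via R2 from edge(h,j), parent(j,h)
round 2: derive span(c,g) via R1 from span(c,e), span(e,g)
round 2: derive span(e,f) via R1 from span(e,g), span(g,f)
round 2: derive span(e,h) via R1 from span(e,g), span(g,h)
round 2: derive span(e,i) via R1 from span(e,g), span(g,i)
round 2: derive span(e,j) via R1 from span(e,g), span(g,j)
round 2: derive span(f,e) via R1 from span(f,c), span(c,e)
round 2: derive span(f,j) via R1 from span(f,c), span(c,j)
round 2: derive span(g,c) via R1 from span(g,f), span(f,c)
round 2: derive span(g,g) via R1 from span(g,e), span(e,g)
round 2: derive span(h,g) via R1 from span(h,e), span(e,g)
round 2: derive span(i,c) via R1 from span(i,h), span(h,c)
round 2: derive span(i,e) via R1 from span(i,h), span(h,e)
round 2: derive span(i,j) via R1 from span(i,h), span(h,j)
round 3: derive span(c,c) via R1 from span(c,g), span(g,c)
round 3: derive span(c,f) via R1 from span(c,e), span(e,f)
round 3: derive span(c,h) via R1 from span(c,e), span(e,h)
round 3: derive span(c,i) via R1 from span(c,e), span(e,i)
round 3: derive span(e,c) via R1 from span(e,f), span(f,c)
round 3: derive span(f,f) via R1 from span(f,e), span(e,f)
round 3: derive span(f,g) via R1 from span(f,c), span(c,g)
round 3: derive span(f,h) via R1 from span(f,e), span(e,h)
round 3: derive span(f,i) via R1 from span(f,e), span(e,i)
round 3: derive span(h,f) via R1 from span(h,e), span(e,f)
round 3: derive span(h,i) via R1 from span(h,e), span(e,i)
round 3: derive span(i,f) via R1 from span(i,e), span(e,f)
round 3: derive span(i,g) via R1 from span(i,c), span(c,g)
round 3: derive span(i,i) via R1 from span(i,e), span(e,i)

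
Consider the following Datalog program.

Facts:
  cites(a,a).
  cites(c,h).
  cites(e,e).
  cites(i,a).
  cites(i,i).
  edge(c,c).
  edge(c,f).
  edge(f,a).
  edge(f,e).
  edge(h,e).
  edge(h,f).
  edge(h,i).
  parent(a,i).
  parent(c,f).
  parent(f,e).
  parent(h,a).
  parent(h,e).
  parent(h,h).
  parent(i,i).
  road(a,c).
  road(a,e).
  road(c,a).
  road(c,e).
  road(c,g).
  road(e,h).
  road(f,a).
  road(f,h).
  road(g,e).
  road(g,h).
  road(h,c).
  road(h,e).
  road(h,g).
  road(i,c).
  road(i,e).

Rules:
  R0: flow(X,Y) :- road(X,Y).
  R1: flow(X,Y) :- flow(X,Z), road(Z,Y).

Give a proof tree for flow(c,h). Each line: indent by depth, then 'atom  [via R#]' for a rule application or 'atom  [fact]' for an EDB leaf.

round 1: derive flow(a,c) via R0 from road(a,c)
round 1: derive flow(a,e) via R0 from road(a,e)
round 1: derive flow(c,a) via R0 from road(c,a)
round 1: derive flow(c,e) via R0 from road(c,e)
round 1: derive flow(c,g) via R0 from road(c,g)
round 1: derive flow(e,h) via R0 from road(e,h)
round 1: derive flow(f,a) via R0 from road(f,a)
round 1: derive flow(f,h) via R0 from road(f,h)
round 1: derive flow(g,e) via R0 from road(g,e)
round 1: derive flow(g,h) via R0 from road(g,h)
round 1: derive flow(h,c) via R0 from road(h,c)
round 1: derive flow(h,e) via R0 from road(h,e)
round 1: derive flow(h,g) via R0 from road(h,g)
round 1: derive flow(i,c) via R0 from road(i,c)
round 1: derive flow(i,e) via R0 from road(i,e)
round 2: derive flow(a,a) via R1 from flow(a,c), road(c,a)
round 2: derive flow(a,g) via R1 from flow(a,c), road(c,g)
round 2: derive flow(a,h) via R1 from flow(a,e), road(e,h)
round 2: derive flow(c,c) via R1 from flow(c,a), road(a,c)
round 2: derive flow(c,h) via R1 from flow(c,e), road(e,h)
round 2: derive flow(e,c) via R1 from flow(e,h), road(h,c)
round 2: derive flow(e,e) via R1 from flow(e,h), road(h,e)
round 2: derive flow(e,g) via R1 from flow(e,h), road(h,g)
round 2: derive flow(f,c) via R1 from flow(f,a), road(a,c)
round 2: derive flow(f,e) via R1 from flow(f,a), road(a,e)
round 2: derive flow(f,g) via R1 from flow(f,h), road(h,g)
round 2: derive flow(g,c) via R1 from flow(g,h), road(h,c)
round 2: derive flow(g,g) via R1 from flow(g,h), road(h,g)
round 2: derive flow(h,a) via R1 from flow(h,c), road(c,a)
round 2: derive flow(h,h) via R1 from flow(h,e), road(e,h)
round 2: derive flow(i,a) via R1 from flow(i,c), road(c,a)
round 2: derive flow(i,g) via R1 from flow(i,c), road(c,g)
round 2: derive flow(i,h) via R1 from flow(i,e), road(e,h)
round 3: derive flow(e,a) via R1 from flow(e,c), road(c,a)
round 3: derive flow(g,a) via R1 from flow(g,c), road(c,a)

flow(c,h)  [via R1]
  flow(c,e)  [via R0]
    road(c,e)  [fact]
  road(e,h)  [fact]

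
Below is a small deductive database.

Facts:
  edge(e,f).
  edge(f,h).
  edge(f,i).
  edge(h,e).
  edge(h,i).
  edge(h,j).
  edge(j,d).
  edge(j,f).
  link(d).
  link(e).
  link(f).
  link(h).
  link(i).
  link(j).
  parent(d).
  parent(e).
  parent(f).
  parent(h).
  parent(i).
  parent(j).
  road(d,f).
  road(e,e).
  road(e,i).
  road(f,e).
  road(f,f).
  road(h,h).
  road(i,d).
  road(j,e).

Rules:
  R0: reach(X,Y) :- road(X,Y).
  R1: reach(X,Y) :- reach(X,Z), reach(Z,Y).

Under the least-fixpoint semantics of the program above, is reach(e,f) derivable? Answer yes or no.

round 1: derive reach(d,f) via R0 from road(d,f)
round 1: derive reach(e,e) via R0 from road(e,e)
round 1: derive reach(e,i) via R0 from road(e,i)
round 1: derive reach(f,e) via R0 from road(f,e)
round 1: derive reach(f,f) via R0 from road(f,f)
round 1: derive reach(h,h) via R0 from road(h,h)
round 1: derive reach(i,d) via R0 from road(i,d)
round 1: derive reach(j,e) via R0 from road(j,e)
round 2: derive reach(d,e) via R1 from reach(d,f), reach(f,e)
round 2: derive reach(e,d) via R1 from reach(e,i), reach(i,d)
round 2: derive reach(f,i) via R1 from reach(f,e), reach(e,i)
round 2: derive reach(i,f) via R1 from reach(i,d), reach(d,f)
round 2: derive reach(j,i) via R1 from reach(j,e), reach(e,i)
round 3: derive reach(d,d) via R1 from reach(d,e), reach(e,d)
round 3: derive reach(d,i) via R1 from reach(d,e), reach(e,i)
round 3: derive reach(e,f) via R1 from reach(e,d), reach(d,f)
round 3: derive reach(f,d) via R1 from reach(f,e), reach(e,d)
round 3: derive reach(i,e) via R1 from reach(i,d), reach(d,e)
round 3: derive reach(i,i) via R1 from reach(i,f), reach(f,i)
round 3: derive reach(j,d) via R1 from reach(j,e), reach(e,d)
round 3: derive reach(j,f) via R1 from reach(j,i), reach(i,f)

yes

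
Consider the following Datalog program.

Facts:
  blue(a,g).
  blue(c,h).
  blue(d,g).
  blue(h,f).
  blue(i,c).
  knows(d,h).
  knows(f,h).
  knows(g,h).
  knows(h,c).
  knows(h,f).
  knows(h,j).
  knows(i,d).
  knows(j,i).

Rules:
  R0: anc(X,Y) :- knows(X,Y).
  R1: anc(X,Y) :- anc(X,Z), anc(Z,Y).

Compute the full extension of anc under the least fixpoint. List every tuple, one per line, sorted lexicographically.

round 1: derive anc(d,h) via R0 from knows(d,h)
round 1: derive anc(f,h) via R0 from knows(f,h)
round 1: derive anc(g,h) via R0 from knows(g,h)
round 1: derive anc(h,c) via R0 from knows(h,c)
round 1: derive anc(h,f) via R0 from knows(h,f)
round 1: derive anc(h,j) via R0 from knows(h,j)
round 1: derive anc(i,d) via R0 from knows(i,d)
round 1: derive anc(j,i) via R0 from knows(j,i)
round 2: derive anc(d,c) via R1 from anc(d,h), anc(h,c)
round 2: derive anc(d,f) via R1 from anc(d,h), anc(h,f)
round 2: derive anc(d,j) via R1 from anc(d,h), anc(h,j)
round 2: derive anc(f,c) via R1 from anc(f,h), anc(h,c)
round 2: derive anc(f,f) via R1 from anc(f,h), anc(h,f)
round 2: derive anc(f,j) via R1 from anc(f,h), anc(h,j)
round 2: derive anc(g,c) via R1 from anc(g,h), anc(h,c)
round 2: derive anc(g,f) via R1 from anc(g,h), anc(h,f)
round 2: derive anc(g,j) via R1 from anc(g,h), anc(h,j)
round 2: derive anc(h,h) via R1 from anc(h,f), anc(f,h)
round 2: derive anc(h,i) via R1 from anc(h,j), anc(j,i)
round 2: derive anc(i,h) via R1 from anc(i,d), anc(d,h)
round 2: derive anc(j,d) via R1 from anc(j,i), anc(i,d)
round 3: derive anc(d,d) via R1 from anc(d,j), anc(j,d)
round 3: derive anc(d,i) via R1 from anc(d,h), anc(h,i)
round 3: derive anc(f,d) via R1 from anc(f,j), anc(j,d)
round 3: derive anc(f,i) via R1 from anc(f,h), anc(h,i)
round 3: derive anc(g,d) via R1 from anc(g,j), anc(j,d)
round 3: derive anc(g,i) via R1 from anc(g,h), anc(h,i)
round 3: derive anc(h,d) via R1 from anc(h,i), anc(i,d)
round 3: derive anc(i,c) via R1 from anc(i,d), anc(d,c)
round 3: derive anc(i,f) via R1 from anc(i,d), anc(d,f)
round 3: derive anc(i,i) via R1 from anc(i,h), anc(h,i)
round 3: derive anc(i,j) via R1 from anc(i,d), anc(d,j)
round 3: derive anc(j,c) via R1 from anc(j,d), anc(d,c)
round 3: derive anc(j,f) via R1 from anc(j,d), anc(d,f)
round 3: derive anc(j,h) via R1 from anc(j,d), anc(d,h)
round 3: derive anc(j,j) via R1 from anc(j,d), anc(d,j)

anc(d,c)
anc(d,d)
anc(d,f)
anc(d,h)
anc(d,i)
anc(d,j)
anc(f,c)
anc(f,d)
anc(f,f)
anc(f,h)
anc(f,i)
anc(f,j)
anc(g,c)
anc(g,d)
anc(g,f)
anc(g,h)
anc(g,i)
anc(g,j)
anc(h,c)
anc(h,d)
anc(h,f)
anc(h,h)
anc(h,i)
anc(h,j)
anc(i,c)
anc(i,d)
anc(i,f)
anc(i,h)
anc(i,i)
anc(i,j)
anc(j,c)
anc(j,d)
anc(j,f)
anc(j,h)
anc(j,i)
anc(j,j)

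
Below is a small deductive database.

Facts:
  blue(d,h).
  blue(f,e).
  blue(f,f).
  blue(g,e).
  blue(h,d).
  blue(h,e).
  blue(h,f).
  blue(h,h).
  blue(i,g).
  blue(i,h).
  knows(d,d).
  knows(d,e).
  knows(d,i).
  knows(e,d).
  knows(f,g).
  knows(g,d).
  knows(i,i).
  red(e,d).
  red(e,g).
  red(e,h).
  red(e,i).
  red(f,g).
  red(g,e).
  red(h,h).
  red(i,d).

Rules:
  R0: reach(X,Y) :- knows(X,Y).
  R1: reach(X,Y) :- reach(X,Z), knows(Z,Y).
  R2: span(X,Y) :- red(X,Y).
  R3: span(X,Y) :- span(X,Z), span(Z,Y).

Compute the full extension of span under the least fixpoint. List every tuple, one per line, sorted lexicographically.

round 1: derive span(e,d) via R2 from red(e,d)
round 1: derive span(e,g) via R2 from red(e,g)
round 1: derive span(e,h) via R2 from red(e,h)
round 1: derive span(e,i) via R2 from red(e,i)
round 1: derive span(f,g) via R2 from red(f,g)
round 1: derive span(g,e) via R2 from red(g,e)
round 1: derive span(h,h) via R2 from red(h,h)
round 1: derive span(i,d) via R2 from red(i,d)
round 2: derive span(e,e) via R3 from span(e,g), span(g,e)
round 2: derive span(f,e) via R3 from span(f,g), span(g,e)
round 2: derive span(g,d) via R3 from span(g,e), span(e,d)
round 2: derive span(g,g) via R3 from span(g,e), span(e,g)
round 2: derive span(g,h) via R3 from span(g,e), span(e,h)
round 2: derive span(g,i) via R3 from span(g,e), span(e,i)
round 3: derive span(f,d) via R3 from span(f,e), span(e,d)
round 3: derive span(f,h) via R3 from span(f,e), span(e,h)
round 3: derive span(f,i) via R3 from span(f,e), span(e,i)

span(e,d)
span(e,e)
span(e,g)
span(e,h)
span(e,i)
span(f,d)
span(f,e)
span(f,g)
span(f,h)
span(f,i)
span(g,d)
span(g,e)
span(g,g)
span(g,h)
span(g,i)
span(h,h)
span(i,d)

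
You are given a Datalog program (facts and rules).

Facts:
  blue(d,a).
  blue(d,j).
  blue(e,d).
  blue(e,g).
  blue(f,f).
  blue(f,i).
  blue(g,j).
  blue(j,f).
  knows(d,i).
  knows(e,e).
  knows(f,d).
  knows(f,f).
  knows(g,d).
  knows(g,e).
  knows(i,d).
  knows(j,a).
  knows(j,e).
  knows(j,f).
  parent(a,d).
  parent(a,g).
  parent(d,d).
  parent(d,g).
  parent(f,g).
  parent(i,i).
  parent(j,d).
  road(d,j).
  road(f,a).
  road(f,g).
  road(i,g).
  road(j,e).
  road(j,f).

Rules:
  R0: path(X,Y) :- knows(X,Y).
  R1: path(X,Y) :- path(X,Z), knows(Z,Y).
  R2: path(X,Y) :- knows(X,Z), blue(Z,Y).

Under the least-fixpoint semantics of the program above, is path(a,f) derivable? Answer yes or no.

no

round 1: derive path(d,i) via R0 from knows(d,i)
round 1: derive path(e,e) via R0 from knows(e,e)
round 1: derive path(f,d) via R0 from knows(f,d)
round 1: derive path(f,f) via R0 from knows(f,f)
round 1: derive path(g,d) via R0 from knows(g,d)
round 1: derive path(g,e) via R0 from knows(g,e)
round 1: derive path(i,d) via R0 from knows(i,d)
round 1: derive path(j,a) via R0 from knows(j,a)
round 1: derive path(j,e) via R0 from knows(j,e)
round 1: derive path(j,f) via R0 from knows(j,f)
round 1: derive path(e,d) via R2 from knows(e,e), blue(e,d)
round 1: derive path(e,g) via R2 from knows(e,e), blue(e,g)
round 1: derive path(f,a) via R2 from knows(f,d), blue(d,a)
round 1: derive path(f,i) via R2 from knows(f,f), blue(f,i)
round 1: derive path(f,j) via R2 from knows(f,d), blue(d,j)
round 1: derive path(g,a) via R2 from knows(g,d), blue(d,a)
round 1: derive path(g,g) via R2 from knows(g,e), blue(e,g)
round 1: derive path(g,j) via R2 from knows(g,d), blue(d,j)
round 1: derive path(i,a) via R2 from knows(i,d), blue(d,a)
round 1: derive path(i,j) via R2 from knows(i,d), blue(d,j)
round 1: derive path(j,d) via R2 from knows(j,e), blue(e,d)
round 1: derive path(j,g) via R2 from knows(j,e), blue(e,g)
round 1: derive path(j,i) via R2 from knows(j,f), blue(f,i)
round 2: derive path(d,d) via R1 from path(d,i), knows(i,d)
round 2: derive path(e,i) via R1 from path(e,d), knows(d,i)
round 2: derive path(f,e) via R1 from path(f,j), knows(j,e)
round 2: derive path(g,f) via R1 from path(g,j), knows(j,f)
round 2: derive path(g,i) via R1 from path(g,d), knows(d,i)
round 2: derive path(i,e) via R1 from path(i,j), knows(j,e)
round 2: derive path(i,f) via R1 from path(i,j), knows(j,f)
round 2: derive path(i,i) via R1 from path(i,d), knows(d,i)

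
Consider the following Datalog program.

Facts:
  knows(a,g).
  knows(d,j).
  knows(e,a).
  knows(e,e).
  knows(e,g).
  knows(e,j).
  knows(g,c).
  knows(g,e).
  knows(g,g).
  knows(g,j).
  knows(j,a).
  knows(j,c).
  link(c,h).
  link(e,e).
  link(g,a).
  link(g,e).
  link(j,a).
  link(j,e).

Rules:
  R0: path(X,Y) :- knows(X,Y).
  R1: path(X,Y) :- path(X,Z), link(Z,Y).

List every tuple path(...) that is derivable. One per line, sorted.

round 1: derive path(a,g) via R0 from knows(a,g)
round 1: derive path(d,j) via R0 from knows(d,j)
round 1: derive path(e,a) via R0 from knows(e,a)
round 1: derive path(e,e) via R0 from knows(e,e)
round 1: derive path(e,g) via R0 from knows(e,g)
round 1: derive path(e,j) via R0 from knows(e,j)
round 1: derive path(g,c) via R0 from knows(g,c)
round 1: derive path(g,e) via R0 from knows(g,e)
round 1: derive path(g,g) via R0 from knows(g,g)
round 1: derive path(g,j) via R0 from knows(g,j)
round 1: derive path(j,a) via R0 from knows(j,a)
round 1: derive path(j,c) via R0 from knows(j,c)
round 2: derive path(a,a) via R1 from path(a,g), link(g,a)
round 2: derive path(a,e) via R1 from path(a,g), link(g,e)
round 2: derive path(d,a) via R1 from path(d,j), link(j,a)
round 2: derive path(d,e) via R1 from path(d,j), link(j,e)
round 2: derive path(g,a) via R1 from path(g,g), link(g,a)
round 2: derive path(g,h) via R1 from path(g,c), link(c,h)
round 2: derive path(j,h) via R1 from path(j,c), link(c,h)

path(a,a)
path(a,e)
path(a,g)
path(d,a)
path(d,e)
path(d,j)
path(e,a)
path(e,e)
path(e,g)
path(e,j)
path(g,a)
path(g,c)
path(g,e)
path(g,g)
path(g,h)
path(g,j)
path(j,a)
path(j,c)
path(j,h)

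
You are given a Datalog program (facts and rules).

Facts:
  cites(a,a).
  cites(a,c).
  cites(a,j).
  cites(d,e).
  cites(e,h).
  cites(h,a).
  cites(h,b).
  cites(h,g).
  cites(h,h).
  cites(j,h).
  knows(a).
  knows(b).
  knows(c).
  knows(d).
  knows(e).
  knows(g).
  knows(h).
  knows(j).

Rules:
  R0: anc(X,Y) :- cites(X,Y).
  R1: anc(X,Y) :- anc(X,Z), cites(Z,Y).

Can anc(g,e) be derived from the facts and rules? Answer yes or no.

round 1: derive anc(a,a) via R0 from cites(a,a)
round 1: derive anc(a,c) via R0 from cites(a,c)
round 1: derive anc(a,j) via R0 from cites(a,j)
round 1: derive anc(d,e) via R0 from cites(d,e)
round 1: derive anc(e,h) via R0 from cites(e,h)
round 1: derive anc(h,a) via R0 from cites(h,a)
round 1: derive anc(h,b) via R0 from cites(h,b)
round 1: derive anc(h,g) via R0 from cites(h,g)
round 1: derive anc(h,h) via R0 from cites(h,h)
round 1: derive anc(j,h) via R0 from cites(j,h)
round 2: derive anc(a,h) via R1 from anc(a,j), cites(j,h)
round 2: derive anc(d,h) via R1 from anc(d,e), cites(e,h)
round 2: derive anc(e,a) via R1 from anc(e,h), cites(h,a)
round 2: derive anc(e,b) via R1 from anc(e,h), cites(h,b)
round 2: derive anc(e,g) via R1 from anc(e,h), cites(h,g)
round 2: derive anc(h,c) via R1 from anc(h,a), cites(a,c)
round 2: derive anc(h,j) via R1 from anc(h,a), cites(a,j)
round 2: derive anc(j,a) via R1 from anc(j,h), cites(h,a)
round 2: derive anc(j,b) via R1 from anc(j,h), cites(h,b)
round 2: derive anc(j,g) via R1 from anc(j,h), cites(h,g)
round 3: derive anc(a,b) via R1 from anc(a,h), cites(h,b)
round 3: derive anc(a,g) via R1 from anc(a,h), cites(h,g)
round 3: derive anc(d,a) via R1 from anc(d,h), cites(h,a)
round 3: derive anc(d,b) via R1 from anc(d,h), cites(h,b)
round 3: derive anc(d,g) via R1 from anc(d,h), cites(h,g)
round 3: derive anc(e,c) via R1 from anc(e,a), cites(a,c)
round 3: derive anc(e,j) via R1 from anc(e,a), cites(a,j)
round 3: derive anc(j,c) via R1 from anc(j,a), cites(a,c)
round 3: derive anc(j,j) via R1 from anc(j,a), cites(a,j)
round 4: derive anc(d,c) via R1 from anc(d,a), cites(a,c)
round 4: derive anc(d,j) via R1 from anc(d,a), cites(a,j)

no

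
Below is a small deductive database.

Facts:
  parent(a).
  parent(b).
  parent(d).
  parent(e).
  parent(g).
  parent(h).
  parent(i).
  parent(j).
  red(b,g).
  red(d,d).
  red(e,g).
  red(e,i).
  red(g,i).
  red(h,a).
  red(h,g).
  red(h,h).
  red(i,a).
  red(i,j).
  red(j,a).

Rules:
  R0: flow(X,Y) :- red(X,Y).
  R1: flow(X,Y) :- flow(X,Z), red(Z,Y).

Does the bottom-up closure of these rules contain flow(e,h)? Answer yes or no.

no

round 1: derive flow(b,g) via R0 from red(b,g)
round 1: derive flow(d,d) via R0 from red(d,d)
round 1: derive flow(e,g) via R0 from red(e,g)
round 1: derive flow(e,i) via R0 from red(e,i)
round 1: derive flow(g,i) via R0 from red(g,i)
round 1: derive flow(h,a) via R0 from red(h,a)
round 1: derive flow(h,g) via R0 from red(h,g)
round 1: derive flow(h,h) via R0 from red(h,h)
round 1: derive flow(i,a) via R0 from red(i,a)
round 1: derive flow(i,j) via R0 from red(i,j)
round 1: derive flow(j,a) via R0 from red(j,a)
round 2: derive flow(b,i) via R1 from flow(b,g), red(g,i)
round 2: derive flow(e,a) via R1 from flow(e,i), red(i,a)
round 2: derive flow(e,j) via R1 from flow(e,i), red(i,j)
round 2: derive flow(g,a) via R1 from flow(g,i), red(i,a)
round 2: derive flow(g,j) via R1 from flow(g,i), red(i,j)
round 2: derive flow(h,i) via R1 from flow(h,g), red(g,i)
round 3: derive flow(b,a) via R1 from flow(b,i), red(i,a)
round 3: derive flow(b,j) via R1 from flow(b,i), red(i,j)
round 3: derive flow(h,j) via R1 from flow(h,i), red(i,j)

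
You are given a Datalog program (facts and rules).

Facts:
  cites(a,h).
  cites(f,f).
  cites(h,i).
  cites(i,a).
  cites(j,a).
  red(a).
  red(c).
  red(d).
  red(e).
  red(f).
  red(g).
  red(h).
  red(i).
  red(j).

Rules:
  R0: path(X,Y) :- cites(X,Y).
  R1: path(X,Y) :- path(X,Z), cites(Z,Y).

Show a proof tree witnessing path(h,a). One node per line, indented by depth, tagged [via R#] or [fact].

round 1: derive path(a,h) via R0 from cites(a,h)
round 1: derive path(f,f) via R0 from cites(f,f)
round 1: derive path(h,i) via R0 from cites(h,i)
round 1: derive path(i,a) via R0 from cites(i,a)
round 1: derive path(j,a) via R0 from cites(j,a)
round 2: derive path(a,i) via R1 from path(a,h), cites(h,i)
round 2: derive path(h,a) via R1 from path(h,i), cites(i,a)
round 2: derive path(i,h) via R1 from path(i,a), cites(a,h)
round 2: derive path(j,h) via R1 from path(j,a), cites(a,h)
round 3: derive path(a,a) via R1 from path(a,i), cites(i,a)
round 3: derive path(h,h) via R1 from path(h,a), cites(a,h)
round 3: derive path(i,i) via R1 from path(i,h), cites(h,i)
round 3: derive path(j,i) via R1 from path(j,h), cites(h,i)

path(h,a)  [via R1]
  path(h,i)  [via R0]
    cites(h,i)  [fact]
  cites(i,a)  [fact]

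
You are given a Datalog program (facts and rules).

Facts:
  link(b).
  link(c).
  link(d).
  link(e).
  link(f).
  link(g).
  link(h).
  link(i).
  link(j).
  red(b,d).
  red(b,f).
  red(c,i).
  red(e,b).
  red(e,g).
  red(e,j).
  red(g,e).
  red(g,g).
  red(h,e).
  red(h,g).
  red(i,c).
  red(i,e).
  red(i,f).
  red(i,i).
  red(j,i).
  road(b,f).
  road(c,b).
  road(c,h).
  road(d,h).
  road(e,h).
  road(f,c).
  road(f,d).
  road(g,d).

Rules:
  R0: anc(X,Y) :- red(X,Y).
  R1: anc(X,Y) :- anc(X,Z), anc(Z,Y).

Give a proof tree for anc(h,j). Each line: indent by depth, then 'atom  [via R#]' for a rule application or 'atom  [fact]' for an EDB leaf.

round 1: derive anc(b,d) via R0 from red(b,d)
round 1: derive anc(b,f) via R0 from red(b,f)
round 1: derive anc(c,i) via R0 from red(c,i)
round 1: derive anc(e,b) via R0 from red(e,b)
round 1: derive anc(e,g) via R0 from red(e,g)
round 1: derive anc(e,j) via R0 from red(e,j)
round 1: derive anc(g,e) via R0 from red(g,e)
round 1: derive anc(g,g) via R0 from red(g,g)
round 1: derive anc(h,e) via R0 from red(h,e)
round 1: derive anc(h,g) via R0 from red(h,g)
round 1: derive anc(i,c) via R0 from red(i,c)
round 1: derive anc(i,e) via R0 from red(i,e)
round 1: derive anc(i,f) via R0 from red(i,f)
round 1: derive anc(i,i) via R0 from red(i,i)
round 1: derive anc(j,i) via R0 from red(j,i)
round 2: derive anc(c,c) via R1 from anc(c,i), anc(i,c)
round 2: derive anc(c,e) via R1 from anc(c,i), anc(i,e)
round 2: derive anc(c,f) via R1 from anc(c,i), anc(i,f)
round 2: derive anc(e,d) via R1 from anc(e,b), anc(b,d)
round 2: derive anc(e,e) via R1 from anc(e,g), anc(g,e)
round 2: derive anc(e,f) via R1 from anc(e,b), anc(b,f)
round 2: derive anc(e,i) via R1 from anc(e,j), anc(j,i)
round 2: derive anc(g,b) via R1 from anc(g,e), anc(e,b)
round 2: derive anc(g,j) via R1 from anc(g,e), anc(e,j)
round 2: derive anc(h,b) via R1 from anc(h,e), anc(e,b)
round 2: derive anc(h,j) via R1 from anc(h,e), anc(e,j)
round 2: derive anc(i,b) via R1 from anc(i,e), anc(e,b)
round 2: derive anc(i,g) via R1 from anc(i,e), anc(e,g)
round 2: derive anc(i,j) via R1 from anc(i,e), anc(e,j)
round 2: derive anc(j,c) via R1 from anc(j,i), anc(i,c)
round 2: derive anc(j,e) via R1 from anc(j,i), anc(i,e)
round 2: derive anc(j,f) via R1 from anc(j,i), anc(i,f)
round 3: derive anc(c,b) via R1 from anc(c,e), anc(e,b)
round 3: derive anc(c,d) via R1 from anc(c,e), anc(e,d)
round 3: derive anc(c,g) via R1 from anc(c,e), anc(e,g)
round 3: derive anc(c,j) via R1 from anc(c,e), anc(e,j)
round 3: derive anc(e,c) via R1 from anc(e,i), anc(i,c)
round 3: derive anc(g,c) via R1 from anc(g,j), anc(j,c)
round 3: derive anc(g,d) via R1 from anc(g,b), anc(b,d)
round 3: derive anc(g,f) via R1 from anc(g,b), anc(b,f)
round 3: derive anc(g,i) via R1 from anc(g,e), anc(e,i)
round 3: derive anc(h,c) via R1 from anc(h,j), anc(j,c)
round 3: derive anc(h,d) via R1 from anc(h,b), anc(b,d)
round 3: derive anc(h,f) via R1 from anc(h,b), anc(b,f)
round 3: derive anc(h,i) via R1 from anc(h,e), anc(e,i)
round 3: derive anc(i,d) via R1 from anc(i,b), anc(b,d)
round 3: derive anc(j,b) via R1 from anc(j,e), anc(e,b)
round 3: derive anc(j,d) via R1 from anc(j,e), anc(e,d)
round 3: derive anc(j,g) via R1 from anc(j,e), anc(e,g)
round 3: derive anc(j,j) via R1 from anc(j,e), anc(e,j)

anc(h,j)  [via R1]
  anc(h,e)  [via R0]
    red(h,e)  [fact]
  anc(e,j)  [via R0]
    red(e,j)  [fact]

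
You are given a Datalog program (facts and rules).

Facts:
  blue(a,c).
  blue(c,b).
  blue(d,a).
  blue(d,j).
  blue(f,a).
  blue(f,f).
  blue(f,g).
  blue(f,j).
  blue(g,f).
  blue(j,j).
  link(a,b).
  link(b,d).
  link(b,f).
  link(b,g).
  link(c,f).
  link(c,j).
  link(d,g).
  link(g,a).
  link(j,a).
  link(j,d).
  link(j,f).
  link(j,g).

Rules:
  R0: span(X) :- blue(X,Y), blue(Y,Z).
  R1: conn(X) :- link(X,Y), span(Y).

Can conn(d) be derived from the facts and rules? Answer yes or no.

yes

round 1: derive span(a) via R0 from blue(a,c), blue(c,b)
round 1: derive span(d) via R0 from blue(d,a), blue(a,c)
round 1: derive span(f) via R0 from blue(f,a), blue(a,c)
round 1: derive span(g) via R0 from blue(g,f), blue(f,a)
round 1: derive span(j) via R0 from blue(j,j), blue(j,j)
round 2: derive conn(b) via R1 from link(b,d), span(d)
round 2: derive conn(c) via R1 from link(c,f), span(f)
round 2: derive conn(d) via R1 from link(d,g), span(g)
round 2: derive conn(g) via R1 from link(g,a), span(a)
round 2: derive conn(j) via R1 from link(j,a), span(a)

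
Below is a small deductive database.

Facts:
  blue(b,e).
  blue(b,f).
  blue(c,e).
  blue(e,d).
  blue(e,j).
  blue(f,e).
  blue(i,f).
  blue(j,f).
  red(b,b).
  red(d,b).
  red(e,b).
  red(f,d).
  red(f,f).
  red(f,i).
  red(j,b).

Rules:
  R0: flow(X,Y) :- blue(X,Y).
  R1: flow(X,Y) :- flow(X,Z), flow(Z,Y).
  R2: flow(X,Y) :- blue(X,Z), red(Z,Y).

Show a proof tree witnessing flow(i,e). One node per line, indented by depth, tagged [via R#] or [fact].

round 1: derive flow(b,e) via R0 from blue(b,e)
round 1: derive flow(b,f) via R0 from blue(b,f)
round 1: derive flow(c,e) via R0 from blue(c,e)
round 1: derive flow(e,d) via R0 from blue(e,d)
round 1: derive flow(e,j) via R0 from blue(e,j)
round 1: derive flow(f,e) via R0 from blue(f,e)
round 1: derive flow(i,f) via R0 from blue(i,f)
round 1: derive flow(j,f) via R0 from blue(j,f)
round 1: derive flow(b,b) via R2 from blue(b,e), red(e,b)
round 1: derive flow(b,d) via R2 from blue(b,f), red(f,d)
round 1: derive flow(b,i) via R2 from blue(b,f), red(f,i)
round 1: derive flow(c,b) via R2 from blue(c,e), red(e,b)
round 1: derive flow(e,b) via R2 from blue(e,d), red(d,b)
round 1: derive flow(f,b) via R2 from blue(f,e), red(e,b)
round 1: derive flow(i,d) via R2 from blue(i,f), red(f,d)
round 1: derive flow(i,i) via R2 from blue(i,f), red(f,i)
round 1: derive flow(j,d) via R2 from blue(j,f), red(f,d)
round 1: derive flow(j,i) via R2 from blue(j,f), red(f,i)
round 2: derive flow(b,j) via R1 from flow(b,e), flow(e,j)
round 2: derive flow(c,d) via R1 from flow(c,b), flow(b,d)
round 2: derive flow(c,f) via R1 from flow(c,b), flow(b,f)
round 2: derive flow(c,i) via R1 from flow(c,b), flow(b,i)
round 2: derive flow(c,j) via R1 from flow(c,e), flow(e,j)
round 2: derive flow(e,e) via R1 from flow(e,b), flow(b,e)
round 2: derive flow(e,f) via R1 from flow(e,b), flow(b,f)
round 2: derive flow(e,i) via R1 from flow(e,b), flow(b,i)
round 2: derive flow(f,d) via R1 from flow(f,b), flow(b,d)
round 2: derive flow(f,f) via R1 from flow(f,b), flow(b,f)
round 2: derive flow(f,i) via R1 from flow(f,b), flow(b,i)
round 2: derive flow(f,j) via R1 from flow(f,e), flow(e,j)
round 2: derive flow(i,b) via R1 from flow(i,f), flow(f,b)
round 2: derive flow(i,e) via R1 from flow(i,f), flow(f,e)
round 2: derive flow(j,b) via R1 from flow(j,f), flow(f,b)
round 2: derive flow(j,e) via R1 from flow(j,f), flow(f,e)
round 3: derive flow(i,j) via R1 from flow(i,b), flow(b,j)
round 3: derive flow(j,j) via R1 from flow(j,b), flow(b,j)

flow(i,e)  [via R1]
  flow(i,f)  [via R0]
    blue(i,f)  [fact]
  flow(f,e)  [via R0]
    blue(f,e)  [fact]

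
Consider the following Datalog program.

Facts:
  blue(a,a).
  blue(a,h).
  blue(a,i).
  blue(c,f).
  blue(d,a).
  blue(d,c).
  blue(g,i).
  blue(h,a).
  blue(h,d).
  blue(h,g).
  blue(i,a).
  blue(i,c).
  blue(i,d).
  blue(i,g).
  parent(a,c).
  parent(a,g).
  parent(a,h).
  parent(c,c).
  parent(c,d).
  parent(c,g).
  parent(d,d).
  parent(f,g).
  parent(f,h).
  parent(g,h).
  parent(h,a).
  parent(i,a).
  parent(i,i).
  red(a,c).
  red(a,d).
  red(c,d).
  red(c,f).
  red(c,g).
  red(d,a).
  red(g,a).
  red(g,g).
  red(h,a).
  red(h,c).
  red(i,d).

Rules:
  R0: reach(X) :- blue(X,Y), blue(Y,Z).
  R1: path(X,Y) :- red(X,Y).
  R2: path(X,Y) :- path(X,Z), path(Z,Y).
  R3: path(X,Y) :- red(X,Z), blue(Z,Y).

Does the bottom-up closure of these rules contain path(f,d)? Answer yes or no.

round 1: derive path(a,c) via R1 from red(a,c)
round 1: derive path(a,d) via R1 from red(a,d)
round 1: derive path(c,d) via R1 from red(c,d)
round 1: derive path(c,f) via R1 from red(c,f)
round 1: derive path(c,g) via R1 from red(c,g)
round 1: derive path(d,a) via R1 from red(d,a)
round 1: derive path(g,a) via R1 from red(g,a)
round 1: derive path(g,g) via R1 from red(g,g)
round 1: derive path(h,a) via R1 from red(h,a)
round 1: derive path(h,c) via R1 from red(h,c)
round 1: derive path(i,d) via R1 from red(i,d)
round 1: derive path(a,a) via R3 from red(a,d), blue(d,a)
round 1: derive path(a,f) via R3 from red(a,c), blue(c,f)
round 1: derive path(c,a) via R3 from red(c,d), blue(d,a)
round 1: derive path(c,c) via R3 from red(c,d), blue(d,c)
round 1: derive path(c,i) via R3 from red(c,g), blue(g,i)
round 1: derive path(d,h) via R3 from red(d,a), blue(a,h)
round 1: derive path(d,i) via R3 from red(d,a), blue(a,i)
round 1: derive path(g,h) via R3 from red(g,a), blue(a,h)
round 1: derive path(g,i) via R3 from red(g,a), blue(a,i)
round 1: derive path(h,f) via R3 from red(h,c), blue(c,f)
round 1: derive path(h,h) via R3 from red(h,a), blue(a,h)
round 1: derive path(h,i) via R3 from red(h,a), blue(a,i)
round 1: derive path(i,a) via R3 from red(i,d), blue(d,a)
round 1: derive path(i,c) via R3 from red(i,d), blue(d,c)
round 2: derive path(a,g) via R2 from path(a,c), path(c,g)
round 2: derive path(a,h) via R2 from path(a,d), path(d,h)
round 2: derive path(a,i) via R2 from path(a,c), path(c,i)
round 2: derive path(c,h) via R2 from path(c,d), path(d,h)
round 2: derive path(d,c) via R2 from path(d,a), path(a,c)
round 2: derive path(d,d) via R2 from path(d,a), path(a,d)
round 2: derive path(d,f) via R2 from path(d,a), path(a,f)
round 2: derive path(g,c) via R2 from path(g,a), path(a,c)
round 2: derive path(g,d) via R2 from path(g,a), path(a,d)
round 2: derive path(g,f) via R2 from path(g,a), path(a,f)
round 2: derive path(h,d) via R2 from path(h,a), path(a,d)
round 2: derive path(h,g) via R2 from path(h,c), path(c,g)
round 2: derive path(i,f) via R2 from path(i,a), path(a,f)
round 2: derive path(i,g) via R2 from path(i,c), path(c,g)
round 2: derive path(i,h) via R2 from path(i,d), path(d,h)
round 2: derive path(i,i) via R2 from path(i,c), path(c,i)
round 3: derive path(d,g) via R2 from path(d,a), path(a,g)

no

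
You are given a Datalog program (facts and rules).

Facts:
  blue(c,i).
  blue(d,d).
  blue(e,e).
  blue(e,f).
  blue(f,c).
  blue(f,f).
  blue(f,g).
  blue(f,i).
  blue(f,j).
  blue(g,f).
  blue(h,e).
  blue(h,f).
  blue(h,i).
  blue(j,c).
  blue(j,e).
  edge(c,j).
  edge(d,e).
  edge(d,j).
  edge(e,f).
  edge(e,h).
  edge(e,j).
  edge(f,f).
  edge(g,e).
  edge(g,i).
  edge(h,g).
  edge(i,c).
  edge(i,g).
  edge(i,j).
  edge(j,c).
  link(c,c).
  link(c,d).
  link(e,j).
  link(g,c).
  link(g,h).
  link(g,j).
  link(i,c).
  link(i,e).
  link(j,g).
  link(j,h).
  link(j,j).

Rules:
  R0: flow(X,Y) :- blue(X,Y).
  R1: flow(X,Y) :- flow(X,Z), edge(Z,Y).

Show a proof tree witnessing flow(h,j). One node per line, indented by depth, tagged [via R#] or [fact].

flow(h,j)  [via R1]
  flow(h,e)  [via R0]
    blue(h,e)  [fact]
  edge(e,j)  [fact]

round 1: derive flow(c,i) via R0 from blue(c,i)
round 1: derive flow(d,d) via R0 from blue(d,d)
round 1: derive flow(e,e) via R0 from blue(e,e)
round 1: derive flow(e,f) via R0 from blue(e,f)
round 1: derive flow(f,c) via R0 from blue(f,c)
round 1: derive flow(f,f) via R0 from blue(f,f)
round 1: derive flow(f,g) via R0 from blue(f,g)
round 1: derive flow(f,i) via R0 from blue(f,i)
round 1: derive flow(f,j) via R0 from blue(f,j)
round 1: derive flow(g,f) via R0 from blue(g,f)
round 1: derive flow(h,e) via R0 from blue(h,e)
round 1: derive flow(h,f) via R0 from blue(h,f)
round 1: derive flow(h,i) via R0 from blue(h,i)
round 1: derive flow(j,c) via R0 from blue(j,c)
round 1: derive flow(j,e) via R0 from blue(j,e)
round 2: derive flow(c,c) via R1 from flow(c,i), edge(i,c)
round 2: derive flow(c,g) via R1 from flow(c,i), edge(i,g)
round 2: derive flow(c,j) via R1 from flow(c,i), edge(i,j)
round 2: derive flow(d,e) via R1 from flow(d,d), edge(d,e)
round 2: derive flow(d,j) via R1 from flow(d,d), edge(d,j)
round 2: derive flow(e,h) via R1 from flow(e,e), edge(e,h)
round 2: derive flow(e,j) via R1 from flow(e,e), edge(e,j)
round 2: derive flow(f,e) via R1 from flow(f,g), edge(g,e)
round 2: derive flow(h,c) via R1 from flow(h,i), edge(i,c)
round 2: derive flow(h,g) via R1 from flow(h,i), edge(i,g)
round 2: derive flow(h,h) via R1 from flow(h,e), edge(e,h)
round 2: derive flow(h,j) via R1 from flow(h,e), edge(e,j)
round 2: derive flow(j,f) via R1 from flow(j,e), edge(e,f)
round 2: derive flow(j,h) via R1 from flow(j,e), edge(e,h)
round 2: derive flow(j,j) via R1 from flow(j,c), edge(c,j)
round 3: derive flow(c,e) via R1 from flow(c,g), edge(g,e)
round 3: derive flow(d,c) via R1 from flow(d,j), edge(j,c)
round 3: derive flow(d,f) via R1 from flow(d,e), edge(e,f)
round 3: derive flow(d,h) via R1 from flow(d,e), edge(e,h)
round 3: derive flow(e,c) via R1 from flow(e,j), edge(j,c)
round 3: derive flow(e,g) via R1 from flow(e,h), edge(h,g)
round 3: derive flow(f,h) via R1 from flow(f,e), edge(e,h)
round 3: derive flow(j,g) via R1 from flow(j,h), edge(h,g)
round 4: derive flow(c,f) via R1 from flow(c,e), edge(e,f)
round 4: derive flow(c,h) via R1 from flow(c,e), edge(e,h)
round 4: derive flow(d,g) via R1 from flow(d,h), edge(h,g)
round 4: derive flow(e,i) via R1 from flow(e,g), edge(g,i)
round 4: derive flow(j,i) via R1 from flow(j,g), edge(g,i)
round 5: derive flow(d,i) via R1 from flow(d,g), edge(g,i)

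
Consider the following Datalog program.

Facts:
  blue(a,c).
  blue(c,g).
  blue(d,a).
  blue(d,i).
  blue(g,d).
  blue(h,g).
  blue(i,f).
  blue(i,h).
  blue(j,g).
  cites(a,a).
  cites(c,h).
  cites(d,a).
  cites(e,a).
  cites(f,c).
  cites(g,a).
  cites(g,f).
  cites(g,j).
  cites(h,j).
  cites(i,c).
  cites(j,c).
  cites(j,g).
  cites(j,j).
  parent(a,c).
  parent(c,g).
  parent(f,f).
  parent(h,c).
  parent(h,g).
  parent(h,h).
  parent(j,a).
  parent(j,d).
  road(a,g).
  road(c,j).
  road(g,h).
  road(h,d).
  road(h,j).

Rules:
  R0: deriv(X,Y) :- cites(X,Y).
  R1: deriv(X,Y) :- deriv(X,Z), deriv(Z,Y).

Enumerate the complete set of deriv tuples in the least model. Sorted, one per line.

round 1: derive deriv(a,a) via R0 from cites(a,a)
round 1: derive deriv(c,h) via R0 from cites(c,h)
round 1: derive deriv(d,a) via R0 from cites(d,a)
round 1: derive deriv(e,a) via R0 from cites(e,a)
round 1: derive deriv(f,c) via R0 from cites(f,c)
round 1: derive deriv(g,a) via R0 from cites(g,a)
round 1: derive deriv(g,f) via R0 from cites(g,f)
round 1: derive deriv(g,j) via R0 from cites(g,j)
round 1: derive deriv(h,j) via R0 from cites(h,j)
round 1: derive deriv(i,c) via R0 from cites(i,c)
round 1: derive deriv(j,c) via R0 from cites(j,c)
round 1: derive deriv(j,g) via R0 from cites(j,g)
round 1: derive deriv(j,j) via R0 from cites(j,j)
round 2: derive deriv(c,j) via R1 from deriv(c,h), deriv(h,j)
round 2: derive deriv(f,h) via R1 from deriv(f,c), deriv(c,h)
round 2: derive deriv(g,c) via R1 from deriv(g,f), deriv(f,c)
round 2: derive deriv(g,g) via R1 from deriv(g,j), deriv(j,g)
round 2: derive deriv(h,c) via R1 from deriv(h,j), deriv(j,c)
round 2: derive deriv(h,g) via R1 from deriv(h,j), deriv(j,g)
round 2: derive deriv(i,h) via R1 from deriv(i,c), deriv(c,h)
round 2: derive deriv(j,a) via R1 from deriv(j,g), deriv(g,a)
round 2: derive deriv(j,f) via R1 from deriv(j,g), deriv(g,f)
round 2: derive deriv(j,h) via R1 from deriv(j,c), deriv(c,h)
round 3: derive deriv(c,a) via R1 from deriv(c,j), deriv(j,a)
round 3: derive deriv(c,c) via R1 from deriv(c,h), deriv(h,c)
round 3: derive deriv(c,f) via R1 from deriv(c,j), deriv(j,f)
round 3: derive deriv(c,g) via R1 from deriv(c,h), deriv(h,g)
round 3: derive deriv(f,g) via R1 from deriv(f,h), deriv(h,g)
round 3: derive deriv(f,j) via R1 from deriv(f,c), deriv(c,j)
round 3: derive deriv(g,h) via R1 from deriv(g,c), deriv(c,h)
round 3: derive deriv(h,a) via R1 from deriv(h,g), deriv(g,a)
round 3: derive deriv(h,f) via R1 from deriv(h,g), deriv(g,f)
round 3: derive deriv(h,h) via R1 from deriv(h,c), deriv(c,h)
round 3: derive deriv(i,g) via R1 from deriv(i,h), deriv(h,g)
round 3: derive deriv(i,j) via R1 from deriv(i,c), deriv(c,j)
round 4: derive deriv(f,a) via R1 from deriv(f,c), deriv(c,a)
round 4: derive deriv(f,f) via R1 from deriv(f,c), deriv(c,f)
round 4: derive deriv(i,a) via R1 from deriv(i,c), deriv(c,a)
round 4: derive deriv(i,f) via R1 from deriv(i,c), deriv(c,f)

deriv(a,a)
deriv(c,a)
deriv(c,c)
deriv(c,f)
deriv(c,g)
deriv(c,h)
deriv(c,j)
deriv(d,a)
deriv(e,a)
deriv(f,a)
deriv(f,c)
deriv(f,f)
deriv(f,g)
deriv(f,h)
deriv(f,j)
deriv(g,a)
deriv(g,c)
deriv(g,f)
deriv(g,g)
deriv(g,h)
deriv(g,j)
deriv(h,a)
deriv(h,c)
deriv(h,f)
deriv(h,g)
deriv(h,h)
deriv(h,j)
deriv(i,a)
deriv(i,c)
deriv(i,f)
deriv(i,g)
deriv(i,h)
deriv(i,j)
deriv(j,a)
deriv(j,c)
deriv(j,f)
deriv(j,g)
deriv(j,h)
deriv(j,j)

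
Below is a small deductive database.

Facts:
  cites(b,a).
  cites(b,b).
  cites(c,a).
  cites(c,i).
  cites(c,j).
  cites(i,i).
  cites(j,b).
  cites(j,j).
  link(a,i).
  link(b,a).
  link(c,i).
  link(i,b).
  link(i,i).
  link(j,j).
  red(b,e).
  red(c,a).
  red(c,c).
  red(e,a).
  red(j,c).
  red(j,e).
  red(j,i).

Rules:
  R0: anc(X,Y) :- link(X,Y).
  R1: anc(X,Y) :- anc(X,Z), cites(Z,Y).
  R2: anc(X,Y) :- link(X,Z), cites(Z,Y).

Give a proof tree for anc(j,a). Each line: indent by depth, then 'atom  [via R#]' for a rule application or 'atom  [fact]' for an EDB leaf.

anc(j,a)  [via R1]
  anc(j,b)  [via R2]
    link(j,j)  [fact]
    cites(j,b)  [fact]
  cites(b,a)  [fact]

round 1: derive anc(a,i) via R0 from link(a,i)
round 1: derive anc(b,a) via R0 from link(b,a)
round 1: derive anc(c,i) via R0 from link(c,i)
round 1: derive anc(i,b) via R0 from link(i,b)
round 1: derive anc(i,i) via R0 from link(i,i)
round 1: derive anc(j,j) via R0 from link(j,j)
round 1: derive anc(i,a) via R2 from link(i,b), cites(b,a)
round 1: derive anc(j,b) via R2 from link(j,j), cites(j,b)
round 2: derive anc(j,a) via R1 from anc(j,b), cites(b,a)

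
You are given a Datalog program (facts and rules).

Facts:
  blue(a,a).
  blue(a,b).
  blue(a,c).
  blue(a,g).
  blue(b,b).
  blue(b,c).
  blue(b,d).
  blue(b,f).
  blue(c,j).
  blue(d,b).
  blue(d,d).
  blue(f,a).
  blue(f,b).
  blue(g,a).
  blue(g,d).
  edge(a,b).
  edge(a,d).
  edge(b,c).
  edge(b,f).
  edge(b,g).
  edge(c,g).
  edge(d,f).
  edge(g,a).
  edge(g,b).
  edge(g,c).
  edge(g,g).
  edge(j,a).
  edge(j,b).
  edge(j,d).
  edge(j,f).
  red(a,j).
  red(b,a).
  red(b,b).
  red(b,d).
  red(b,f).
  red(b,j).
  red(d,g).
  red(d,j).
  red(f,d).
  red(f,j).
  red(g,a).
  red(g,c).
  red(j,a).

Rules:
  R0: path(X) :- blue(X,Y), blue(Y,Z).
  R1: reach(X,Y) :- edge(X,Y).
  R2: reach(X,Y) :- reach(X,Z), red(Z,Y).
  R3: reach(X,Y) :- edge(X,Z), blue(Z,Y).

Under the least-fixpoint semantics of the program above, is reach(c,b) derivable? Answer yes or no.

no

round 1: derive reach(a,b) via R1 from edge(a,b)
round 1: derive reach(a,d) via R1 from edge(a,d)
round 1: derive reach(b,c) via R1 from edge(b,c)
round 1: derive reach(b,f) via R1 from edge(b,f)
round 1: derive reach(b,g) via R1 from edge(b,g)
round 1: derive reach(c,g) via R1 from edge(c,g)
round 1: derive reach(d,f) via R1 from edge(d,f)
round 1: derive reach(g,a) via R1 from edge(g,a)
round 1: derive reach(g,b) via R1 from edge(g,b)
round 1: derive reach(g,c) via R1 from edge(g,c)
round 1: derive reach(g,g) via R1 from edge(g,g)
round 1: derive reach(j,a) via R1 from edge(j,a)
round 1: derive reach(j,b) via R1 from edge(j,b)
round 1: derive reach(j,d) via R1 from edge(j,d)
round 1: derive reach(j,f) via R1 from edge(j,f)
round 1: derive reach(a,c) via R3 from edge(a,b), blue(b,c)
round 1: derive reach(a,f) via R3 from edge(a,b), blue(b,f)
round 1: derive reach(b,a) via R3 from edge(b,f), blue(f,a)
round 1: derive reach(b,b) via R3 from edge(b,f), blue(f,b)
round 1: derive reach(b,d) via R3 from edge(b,g), blue(g,d)
round 1: derive reach(b,j) via R3 from edge(b,c), blue(c,j)
round 1: derive reach(c,a) via R3 from edge(c,g), blue(g,a)
round 1: derive reach(c,d) via R3 from edge(c,g), blue(g,d)
round 1: derive reach(d,a) via R3 from edge(d,f), blue(f,a)
round 1: derive reach(d,b) via R3 from edge(d,f), blue(f,b)
round 1: derive reach(g,d) via R3 from edge(g,b), blue(b,d)
round 1: derive reach(g,f) via R3 from edge(g,b), blue(b,f)
round 1: derive reach(g,j) via R3 from edge(g,c), blue(c,j)
round 1: derive reach(j,c) via R3 from edge(j,a), blue(a,c)
round 1: derive reach(j,g) via R3 from edge(j,a), blue(a,g)
round 2: derive reach(a,a) via R2 from reach(a,b), red(b,a)
round 2: derive reach(a,g) via R2 from reach(a,d), red(d,g)
round 2: derive reach(a,j) via R2 from reach(a,b), red(b,j)
round 2: derive reach(c,c) via R2 from reach(c,g), red(g,c)
round 2: derive reach(c,j) via R2 from reach(c,a), red(a,j)
round 2: derive reach(d,d) via R2 from reach(d,b), red(b,d)
round 2: derive reach(d,j) via R2 from reach(d,a), red(a,j)
round 2: derive reach(j,j) via R2 from reach(j,a), red(a,j)
round 3: derive reach(d,g) via R2 from reach(d,d), red(d,g)
round 4: derive reach(d,c) via R2 from reach(d,g), red(g,c)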